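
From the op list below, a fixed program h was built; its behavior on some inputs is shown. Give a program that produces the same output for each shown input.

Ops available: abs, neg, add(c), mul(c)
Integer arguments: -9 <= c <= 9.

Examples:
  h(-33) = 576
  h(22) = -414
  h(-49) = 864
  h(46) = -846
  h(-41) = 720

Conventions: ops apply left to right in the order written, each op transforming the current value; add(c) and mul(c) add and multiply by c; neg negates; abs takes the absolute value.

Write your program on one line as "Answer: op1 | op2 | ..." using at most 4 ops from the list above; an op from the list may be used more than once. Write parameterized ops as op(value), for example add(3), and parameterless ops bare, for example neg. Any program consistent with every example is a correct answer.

mul(-2) | add(-2) | mul(-9) | neg

Check, running the answer program on each example:
  -33 -> 66 -> 64 -> -576 -> 576
  22 -> -44 -> -46 -> 414 -> -414
  -49 -> 98 -> 96 -> -864 -> 864
  46 -> -92 -> -94 -> 846 -> -846
  -41 -> 82 -> 80 -> -720 -> 720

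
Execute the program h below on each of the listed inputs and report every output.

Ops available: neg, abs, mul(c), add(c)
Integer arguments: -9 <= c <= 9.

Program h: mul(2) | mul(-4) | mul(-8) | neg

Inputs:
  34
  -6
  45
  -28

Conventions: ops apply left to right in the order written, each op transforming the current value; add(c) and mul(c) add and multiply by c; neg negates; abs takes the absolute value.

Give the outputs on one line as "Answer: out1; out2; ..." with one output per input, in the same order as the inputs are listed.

-2176; 384; -2880; 1792

Execution, op by op:
  34 -> 68 -> -272 -> 2176 -> -2176
  -6 -> -12 -> 48 -> -384 -> 384
  45 -> 90 -> -360 -> 2880 -> -2880
  -28 -> -56 -> 224 -> -1792 -> 1792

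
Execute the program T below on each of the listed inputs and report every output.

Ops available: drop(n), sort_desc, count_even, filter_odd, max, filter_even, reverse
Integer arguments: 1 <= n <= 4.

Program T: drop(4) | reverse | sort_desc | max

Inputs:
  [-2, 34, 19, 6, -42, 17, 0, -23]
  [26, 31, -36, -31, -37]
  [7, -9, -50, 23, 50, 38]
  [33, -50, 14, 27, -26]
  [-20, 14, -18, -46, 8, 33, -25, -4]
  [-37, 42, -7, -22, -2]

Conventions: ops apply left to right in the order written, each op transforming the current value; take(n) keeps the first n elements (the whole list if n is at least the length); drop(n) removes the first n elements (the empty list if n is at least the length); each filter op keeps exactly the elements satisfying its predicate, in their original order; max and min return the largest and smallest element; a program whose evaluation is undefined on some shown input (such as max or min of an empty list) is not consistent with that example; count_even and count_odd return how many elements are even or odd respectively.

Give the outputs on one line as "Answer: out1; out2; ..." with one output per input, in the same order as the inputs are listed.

17; -37; 50; -26; 33; -2

Execution, op by op:
  [-2, 34, 19, 6, -42, 17, 0, -23] -> [-42, 17, 0, -23] -> [-23, 0, 17, -42] -> [17, 0, -23, -42] -> 17
  [26, 31, -36, -31, -37] -> [-37] -> [-37] -> [-37] -> -37
  [7, -9, -50, 23, 50, 38] -> [50, 38] -> [38, 50] -> [50, 38] -> 50
  [33, -50, 14, 27, -26] -> [-26] -> [-26] -> [-26] -> -26
  [-20, 14, -18, -46, 8, 33, -25, -4] -> [8, 33, -25, -4] -> [-4, -25, 33, 8] -> [33, 8, -4, -25] -> 33
  [-37, 42, -7, -22, -2] -> [-2] -> [-2] -> [-2] -> -2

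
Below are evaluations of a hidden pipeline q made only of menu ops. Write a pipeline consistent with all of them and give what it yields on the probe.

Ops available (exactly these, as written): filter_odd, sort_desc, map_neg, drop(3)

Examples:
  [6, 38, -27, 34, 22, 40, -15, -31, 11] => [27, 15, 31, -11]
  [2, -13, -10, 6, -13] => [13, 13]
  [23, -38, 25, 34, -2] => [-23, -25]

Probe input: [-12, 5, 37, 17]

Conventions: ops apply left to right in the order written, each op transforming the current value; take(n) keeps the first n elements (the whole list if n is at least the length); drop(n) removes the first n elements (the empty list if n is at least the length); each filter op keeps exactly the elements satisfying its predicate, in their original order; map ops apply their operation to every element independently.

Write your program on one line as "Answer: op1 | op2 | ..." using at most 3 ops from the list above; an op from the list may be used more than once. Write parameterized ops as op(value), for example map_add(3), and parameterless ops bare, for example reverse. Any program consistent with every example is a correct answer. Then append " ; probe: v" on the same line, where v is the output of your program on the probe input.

map_neg | filter_odd ; probe: [-5, -37, -17]

Check, running the answer program on each example:
  [6, 38, -27, 34, 22, 40, -15, -31, 11] -> [-6, -38, 27, -34, -22, -40, 15, 31, -11] -> [27, 15, 31, -11]
  [2, -13, -10, 6, -13] -> [-2, 13, 10, -6, 13] -> [13, 13]
  [23, -38, 25, 34, -2] -> [-23, 38, -25, -34, 2] -> [-23, -25]
  probe: [-12, 5, 37, 17] -> [12, -5, -37, -17] -> [-5, -37, -17]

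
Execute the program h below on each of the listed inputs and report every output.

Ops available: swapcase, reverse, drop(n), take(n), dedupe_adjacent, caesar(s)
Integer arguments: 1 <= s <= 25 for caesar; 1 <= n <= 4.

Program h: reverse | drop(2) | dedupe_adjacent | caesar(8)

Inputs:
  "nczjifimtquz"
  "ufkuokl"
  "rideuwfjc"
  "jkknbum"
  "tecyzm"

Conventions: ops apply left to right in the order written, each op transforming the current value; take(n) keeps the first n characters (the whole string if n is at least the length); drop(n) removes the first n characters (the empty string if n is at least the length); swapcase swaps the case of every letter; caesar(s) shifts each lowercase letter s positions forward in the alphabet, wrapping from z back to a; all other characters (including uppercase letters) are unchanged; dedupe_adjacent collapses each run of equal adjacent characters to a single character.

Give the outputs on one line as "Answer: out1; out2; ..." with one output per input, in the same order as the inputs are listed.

Execution, op by op:
  "nczjifimtquz" -> "zuqtmifijzcn" -> "qtmifijzcn" -> "qtmifijzcn" -> "ybuqnqrhkv"
  "ufkuokl" -> "lkoukfu" -> "oukfu" -> "oukfu" -> "wcsnc"
  "rideuwfjc" -> "cjfwuedir" -> "fwuedir" -> "fwuedir" -> "necmlqz"
  "jkknbum" -> "mubnkkj" -> "bnkkj" -> "bnkj" -> "jvsr"
  "tecyzm" -> "mzycet" -> "ycet" -> "ycet" -> "gkmb"

"ybuqnqrhkv"; "wcsnc"; "necmlqz"; "jvsr"; "gkmb"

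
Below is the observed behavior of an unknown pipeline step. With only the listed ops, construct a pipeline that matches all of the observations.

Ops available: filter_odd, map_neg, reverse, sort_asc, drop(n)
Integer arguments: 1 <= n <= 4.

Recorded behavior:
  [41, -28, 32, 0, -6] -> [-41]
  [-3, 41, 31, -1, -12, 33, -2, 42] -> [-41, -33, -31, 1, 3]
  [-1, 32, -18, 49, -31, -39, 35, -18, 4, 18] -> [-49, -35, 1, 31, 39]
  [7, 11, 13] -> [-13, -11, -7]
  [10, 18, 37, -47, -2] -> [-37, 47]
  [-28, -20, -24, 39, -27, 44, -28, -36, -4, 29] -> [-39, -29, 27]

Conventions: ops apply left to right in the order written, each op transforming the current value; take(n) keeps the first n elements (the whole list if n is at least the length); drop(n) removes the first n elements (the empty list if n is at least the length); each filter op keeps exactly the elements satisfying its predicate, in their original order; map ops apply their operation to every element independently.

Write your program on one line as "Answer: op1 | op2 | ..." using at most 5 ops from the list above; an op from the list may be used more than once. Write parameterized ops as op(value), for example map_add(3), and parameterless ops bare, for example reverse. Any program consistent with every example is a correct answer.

sort_asc | reverse | filter_odd | map_neg

Check, running the answer program on each example:
  [41, -28, 32, 0, -6] -> [-28, -6, 0, 32, 41] -> [41, 32, 0, -6, -28] -> [41] -> [-41]
  [-3, 41, 31, -1, -12, 33, -2, 42] -> [-12, -3, -2, -1, 31, 33, 41, 42] -> [42, 41, 33, 31, -1, -2, -3, -12] -> [41, 33, 31, -1, -3] -> [-41, -33, -31, 1, 3]
  [-1, 32, -18, 49, -31, -39, 35, -18, 4, 18] -> [-39, -31, -18, -18, -1, 4, 18, 32, 35, 49] -> [49, 35, 32, 18, 4, -1, -18, -18, -31, -39] -> [49, 35, -1, -31, -39] -> [-49, -35, 1, 31, 39]
  [7, 11, 13] -> [7, 11, 13] -> [13, 11, 7] -> [13, 11, 7] -> [-13, -11, -7]
  [10, 18, 37, -47, -2] -> [-47, -2, 10, 18, 37] -> [37, 18, 10, -2, -47] -> [37, -47] -> [-37, 47]
  [-28, -20, -24, 39, -27, 44, -28, -36, -4, 29] -> [-36, -28, -28, -27, -24, -20, -4, 29, 39, 44] -> [44, 39, 29, -4, -20, -24, -27, -28, -28, -36] -> [39, 29, -27] -> [-39, -29, 27]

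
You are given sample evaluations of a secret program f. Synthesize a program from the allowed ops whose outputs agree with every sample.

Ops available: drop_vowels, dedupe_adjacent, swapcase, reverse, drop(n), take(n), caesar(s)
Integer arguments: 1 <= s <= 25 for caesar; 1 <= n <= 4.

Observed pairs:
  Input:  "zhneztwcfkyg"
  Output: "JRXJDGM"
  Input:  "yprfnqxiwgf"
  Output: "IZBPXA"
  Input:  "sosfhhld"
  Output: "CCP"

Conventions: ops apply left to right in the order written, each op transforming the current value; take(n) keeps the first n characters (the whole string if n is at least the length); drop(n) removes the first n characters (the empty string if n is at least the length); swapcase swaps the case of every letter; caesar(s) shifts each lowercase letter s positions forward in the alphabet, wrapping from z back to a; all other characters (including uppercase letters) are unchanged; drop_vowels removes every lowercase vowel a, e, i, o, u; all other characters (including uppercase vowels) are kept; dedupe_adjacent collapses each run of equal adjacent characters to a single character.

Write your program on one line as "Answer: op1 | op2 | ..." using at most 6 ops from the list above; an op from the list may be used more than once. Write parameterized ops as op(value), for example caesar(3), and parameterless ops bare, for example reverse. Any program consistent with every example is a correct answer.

drop_vowels | caesar(10) | reverse | drop(4) | reverse | swapcase

Check, running the answer program on each example:
  "zhneztwcfkyg" -> "zhnztwcfkyg" -> "jrxjdgmpuiq" -> "qiupmgdjxrj" -> "mgdjxrj" -> "jrxjdgm" -> "JRXJDGM"
  "yprfnqxiwgf" -> "yprfnqxwgf" -> "izbpxahgqp" -> "pqghaxpbzi" -> "axpbzi" -> "izbpxa" -> "IZBPXA"
  "sosfhhld" -> "ssfhhld" -> "ccprrvn" -> "nvrrpcc" -> "pcc" -> "ccp" -> "CCP"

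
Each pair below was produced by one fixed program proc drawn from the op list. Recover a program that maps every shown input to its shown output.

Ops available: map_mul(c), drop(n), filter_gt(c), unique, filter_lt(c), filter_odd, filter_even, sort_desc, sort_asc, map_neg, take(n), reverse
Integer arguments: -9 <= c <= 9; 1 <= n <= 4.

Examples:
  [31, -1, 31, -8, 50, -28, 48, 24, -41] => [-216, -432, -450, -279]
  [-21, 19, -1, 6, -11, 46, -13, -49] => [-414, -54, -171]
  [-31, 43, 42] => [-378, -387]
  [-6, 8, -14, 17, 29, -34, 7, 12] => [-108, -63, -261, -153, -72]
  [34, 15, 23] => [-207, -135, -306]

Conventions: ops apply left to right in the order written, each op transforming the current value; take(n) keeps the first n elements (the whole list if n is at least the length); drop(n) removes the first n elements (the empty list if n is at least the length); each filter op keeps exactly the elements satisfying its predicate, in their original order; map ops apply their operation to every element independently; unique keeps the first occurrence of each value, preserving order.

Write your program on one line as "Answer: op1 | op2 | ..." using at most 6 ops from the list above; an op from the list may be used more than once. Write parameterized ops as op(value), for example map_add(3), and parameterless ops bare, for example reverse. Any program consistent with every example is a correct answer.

map_neg | map_mul(-3) | filter_gt(5) | unique | map_mul(-3) | reverse

Check, running the answer program on each example:
  [31, -1, 31, -8, 50, -28, 48, 24, -41] -> [-31, 1, -31, 8, -50, 28, -48, -24, 41] -> [93, -3, 93, -24, 150, -84, 144, 72, -123] -> [93, 93, 150, 144, 72] -> [93, 150, 144, 72] -> [-279, -450, -432, -216] -> [-216, -432, -450, -279]
  [-21, 19, -1, 6, -11, 46, -13, -49] -> [21, -19, 1, -6, 11, -46, 13, 49] -> [-63, 57, -3, 18, -33, 138, -39, -147] -> [57, 18, 138] -> [57, 18, 138] -> [-171, -54, -414] -> [-414, -54, -171]
  [-31, 43, 42] -> [31, -43, -42] -> [-93, 129, 126] -> [129, 126] -> [129, 126] -> [-387, -378] -> [-378, -387]
  [-6, 8, -14, 17, 29, -34, 7, 12] -> [6, -8, 14, -17, -29, 34, -7, -12] -> [-18, 24, -42, 51, 87, -102, 21, 36] -> [24, 51, 87, 21, 36] -> [24, 51, 87, 21, 36] -> [-72, -153, -261, -63, -108] -> [-108, -63, -261, -153, -72]
  [34, 15, 23] -> [-34, -15, -23] -> [102, 45, 69] -> [102, 45, 69] -> [102, 45, 69] -> [-306, -135, -207] -> [-207, -135, -306]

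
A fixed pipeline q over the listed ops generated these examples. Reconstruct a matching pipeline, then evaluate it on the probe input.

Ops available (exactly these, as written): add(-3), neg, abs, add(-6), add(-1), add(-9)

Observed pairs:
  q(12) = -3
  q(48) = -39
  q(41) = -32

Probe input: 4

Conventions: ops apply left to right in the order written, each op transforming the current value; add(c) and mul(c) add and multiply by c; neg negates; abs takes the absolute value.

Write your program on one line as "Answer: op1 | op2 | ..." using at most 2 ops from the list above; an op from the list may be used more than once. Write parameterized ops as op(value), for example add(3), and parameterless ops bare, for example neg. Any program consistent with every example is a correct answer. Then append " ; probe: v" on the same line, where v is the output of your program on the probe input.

add(-9) | neg ; probe: 5

Check, running the answer program on each example:
  12 -> 3 -> -3
  48 -> 39 -> -39
  41 -> 32 -> -32
  probe: 4 -> -5 -> 5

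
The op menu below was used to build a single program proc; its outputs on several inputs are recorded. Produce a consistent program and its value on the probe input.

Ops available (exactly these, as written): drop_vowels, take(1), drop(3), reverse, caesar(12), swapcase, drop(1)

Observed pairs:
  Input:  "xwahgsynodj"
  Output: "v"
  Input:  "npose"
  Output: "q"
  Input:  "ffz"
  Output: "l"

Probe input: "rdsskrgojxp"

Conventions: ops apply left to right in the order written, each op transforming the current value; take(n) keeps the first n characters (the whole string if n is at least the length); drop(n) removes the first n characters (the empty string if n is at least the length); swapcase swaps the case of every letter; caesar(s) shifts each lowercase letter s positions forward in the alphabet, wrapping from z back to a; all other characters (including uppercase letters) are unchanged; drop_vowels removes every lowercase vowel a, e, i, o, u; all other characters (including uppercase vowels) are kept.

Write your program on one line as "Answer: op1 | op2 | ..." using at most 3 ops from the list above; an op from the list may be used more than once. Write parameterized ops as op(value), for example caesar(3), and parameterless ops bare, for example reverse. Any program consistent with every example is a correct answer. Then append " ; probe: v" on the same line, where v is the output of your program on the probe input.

caesar(12) | reverse | take(1) ; probe: "b"

Check, running the answer program on each example:
  "xwahgsynodj" -> "jimtsekzapv" -> "vpazkestmij" -> "v"
  "npose" -> "zbaeq" -> "qeabz" -> "q"
  "ffz" -> "rrl" -> "lrr" -> "l"
  probe: "rdsskrgojxp" -> "dpeewdsavjb" -> "bjvasdweepd" -> "b"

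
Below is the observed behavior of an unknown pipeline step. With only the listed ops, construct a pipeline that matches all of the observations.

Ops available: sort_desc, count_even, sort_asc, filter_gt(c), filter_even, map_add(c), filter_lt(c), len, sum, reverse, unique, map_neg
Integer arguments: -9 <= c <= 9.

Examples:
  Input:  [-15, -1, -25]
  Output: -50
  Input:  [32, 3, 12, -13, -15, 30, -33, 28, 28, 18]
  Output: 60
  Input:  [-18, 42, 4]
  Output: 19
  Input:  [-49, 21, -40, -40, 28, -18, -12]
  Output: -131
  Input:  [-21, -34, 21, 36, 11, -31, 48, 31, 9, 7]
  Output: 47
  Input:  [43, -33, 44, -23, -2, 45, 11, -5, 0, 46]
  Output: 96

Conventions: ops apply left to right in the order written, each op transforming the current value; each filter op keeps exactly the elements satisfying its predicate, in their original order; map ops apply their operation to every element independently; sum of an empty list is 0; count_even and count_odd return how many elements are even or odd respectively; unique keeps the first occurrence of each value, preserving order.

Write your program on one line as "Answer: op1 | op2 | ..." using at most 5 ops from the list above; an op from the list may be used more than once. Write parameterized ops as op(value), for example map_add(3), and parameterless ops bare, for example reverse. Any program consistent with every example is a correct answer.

reverse | map_add(-2) | reverse | map_add(-1) | sum

Check, running the answer program on each example:
  [-15, -1, -25] -> [-25, -1, -15] -> [-27, -3, -17] -> [-17, -3, -27] -> [-18, -4, -28] -> -50
  [32, 3, 12, -13, -15, 30, -33, 28, 28, 18] -> [18, 28, 28, -33, 30, -15, -13, 12, 3, 32] -> [16, 26, 26, -35, 28, -17, -15, 10, 1, 30] -> [30, 1, 10, -15, -17, 28, -35, 26, 26, 16] -> [29, 0, 9, -16, -18, 27, -36, 25, 25, 15] -> 60
  [-18, 42, 4] -> [4, 42, -18] -> [2, 40, -20] -> [-20, 40, 2] -> [-21, 39, 1] -> 19
  [-49, 21, -40, -40, 28, -18, -12] -> [-12, -18, 28, -40, -40, 21, -49] -> [-14, -20, 26, -42, -42, 19, -51] -> [-51, 19, -42, -42, 26, -20, -14] -> [-52, 18, -43, -43, 25, -21, -15] -> -131
  [-21, -34, 21, 36, 11, -31, 48, 31, 9, 7] -> [7, 9, 31, 48, -31, 11, 36, 21, -34, -21] -> [5, 7, 29, 46, -33, 9, 34, 19, -36, -23] -> [-23, -36, 19, 34, 9, -33, 46, 29, 7, 5] -> [-24, -37, 18, 33, 8, -34, 45, 28, 6, 4] -> 47
  [43, -33, 44, -23, -2, 45, 11, -5, 0, 46] -> [46, 0, -5, 11, 45, -2, -23, 44, -33, 43] -> [44, -2, -7, 9, 43, -4, -25, 42, -35, 41] -> [41, -35, 42, -25, -4, 43, 9, -7, -2, 44] -> [40, -36, 41, -26, -5, 42, 8, -8, -3, 43] -> 96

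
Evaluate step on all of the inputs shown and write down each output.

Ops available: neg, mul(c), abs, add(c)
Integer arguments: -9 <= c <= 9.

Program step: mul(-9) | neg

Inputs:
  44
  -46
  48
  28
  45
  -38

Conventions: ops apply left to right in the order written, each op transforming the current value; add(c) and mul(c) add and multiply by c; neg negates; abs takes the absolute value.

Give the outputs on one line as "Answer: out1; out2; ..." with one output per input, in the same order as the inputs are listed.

396; -414; 432; 252; 405; -342

Execution, op by op:
  44 -> -396 -> 396
  -46 -> 414 -> -414
  48 -> -432 -> 432
  28 -> -252 -> 252
  45 -> -405 -> 405
  -38 -> 342 -> -342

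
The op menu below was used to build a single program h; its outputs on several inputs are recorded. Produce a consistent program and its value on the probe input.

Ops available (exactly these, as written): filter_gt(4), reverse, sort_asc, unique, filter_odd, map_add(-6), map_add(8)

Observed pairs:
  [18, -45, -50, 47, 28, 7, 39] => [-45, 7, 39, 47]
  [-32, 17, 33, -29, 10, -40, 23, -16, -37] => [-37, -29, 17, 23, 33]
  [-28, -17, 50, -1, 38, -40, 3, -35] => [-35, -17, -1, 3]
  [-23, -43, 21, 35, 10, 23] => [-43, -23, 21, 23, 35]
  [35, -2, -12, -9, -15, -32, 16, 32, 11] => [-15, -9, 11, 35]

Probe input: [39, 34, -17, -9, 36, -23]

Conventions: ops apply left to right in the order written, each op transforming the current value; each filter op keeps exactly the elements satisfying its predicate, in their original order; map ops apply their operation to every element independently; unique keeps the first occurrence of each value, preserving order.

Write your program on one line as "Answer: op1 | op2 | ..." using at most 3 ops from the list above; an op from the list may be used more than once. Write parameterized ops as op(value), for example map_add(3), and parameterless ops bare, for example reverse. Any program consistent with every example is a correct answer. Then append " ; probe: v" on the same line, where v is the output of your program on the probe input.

reverse | filter_odd | sort_asc ; probe: [-23, -17, -9, 39]

Check, running the answer program on each example:
  [18, -45, -50, 47, 28, 7, 39] -> [39, 7, 28, 47, -50, -45, 18] -> [39, 7, 47, -45] -> [-45, 7, 39, 47]
  [-32, 17, 33, -29, 10, -40, 23, -16, -37] -> [-37, -16, 23, -40, 10, -29, 33, 17, -32] -> [-37, 23, -29, 33, 17] -> [-37, -29, 17, 23, 33]
  [-28, -17, 50, -1, 38, -40, 3, -35] -> [-35, 3, -40, 38, -1, 50, -17, -28] -> [-35, 3, -1, -17] -> [-35, -17, -1, 3]
  [-23, -43, 21, 35, 10, 23] -> [23, 10, 35, 21, -43, -23] -> [23, 35, 21, -43, -23] -> [-43, -23, 21, 23, 35]
  [35, -2, -12, -9, -15, -32, 16, 32, 11] -> [11, 32, 16, -32, -15, -9, -12, -2, 35] -> [11, -15, -9, 35] -> [-15, -9, 11, 35]
  probe: [39, 34, -17, -9, 36, -23] -> [-23, 36, -9, -17, 34, 39] -> [-23, -9, -17, 39] -> [-23, -17, -9, 39]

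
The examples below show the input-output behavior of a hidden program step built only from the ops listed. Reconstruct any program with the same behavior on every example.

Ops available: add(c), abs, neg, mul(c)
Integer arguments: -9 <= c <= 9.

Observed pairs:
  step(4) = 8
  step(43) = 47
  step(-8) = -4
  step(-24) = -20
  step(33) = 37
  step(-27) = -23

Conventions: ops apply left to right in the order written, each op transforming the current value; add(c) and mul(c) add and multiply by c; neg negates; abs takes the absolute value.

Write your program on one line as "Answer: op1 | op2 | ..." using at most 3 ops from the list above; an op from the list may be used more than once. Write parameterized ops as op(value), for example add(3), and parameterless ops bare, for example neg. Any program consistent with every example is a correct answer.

add(1) | add(3)

Check, running the answer program on each example:
  4 -> 5 -> 8
  43 -> 44 -> 47
  -8 -> -7 -> -4
  -24 -> -23 -> -20
  33 -> 34 -> 37
  -27 -> -26 -> -23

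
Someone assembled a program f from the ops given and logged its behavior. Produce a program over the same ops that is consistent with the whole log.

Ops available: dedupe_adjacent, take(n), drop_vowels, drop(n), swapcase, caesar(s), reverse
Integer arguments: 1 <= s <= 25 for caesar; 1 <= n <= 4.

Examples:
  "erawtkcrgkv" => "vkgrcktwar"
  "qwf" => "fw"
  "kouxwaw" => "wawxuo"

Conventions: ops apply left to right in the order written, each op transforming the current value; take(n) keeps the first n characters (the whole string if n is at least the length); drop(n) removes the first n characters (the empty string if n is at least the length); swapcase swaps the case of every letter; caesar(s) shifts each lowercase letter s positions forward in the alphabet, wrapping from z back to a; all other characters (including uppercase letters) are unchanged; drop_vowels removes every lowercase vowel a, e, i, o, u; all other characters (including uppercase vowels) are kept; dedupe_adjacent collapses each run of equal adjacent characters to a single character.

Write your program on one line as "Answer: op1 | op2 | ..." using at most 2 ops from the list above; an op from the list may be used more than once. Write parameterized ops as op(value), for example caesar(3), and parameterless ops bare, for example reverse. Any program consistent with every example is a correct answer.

drop(1) | reverse

Check, running the answer program on each example:
  "erawtkcrgkv" -> "rawtkcrgkv" -> "vkgrcktwar"
  "qwf" -> "wf" -> "fw"
  "kouxwaw" -> "ouxwaw" -> "wawxuo"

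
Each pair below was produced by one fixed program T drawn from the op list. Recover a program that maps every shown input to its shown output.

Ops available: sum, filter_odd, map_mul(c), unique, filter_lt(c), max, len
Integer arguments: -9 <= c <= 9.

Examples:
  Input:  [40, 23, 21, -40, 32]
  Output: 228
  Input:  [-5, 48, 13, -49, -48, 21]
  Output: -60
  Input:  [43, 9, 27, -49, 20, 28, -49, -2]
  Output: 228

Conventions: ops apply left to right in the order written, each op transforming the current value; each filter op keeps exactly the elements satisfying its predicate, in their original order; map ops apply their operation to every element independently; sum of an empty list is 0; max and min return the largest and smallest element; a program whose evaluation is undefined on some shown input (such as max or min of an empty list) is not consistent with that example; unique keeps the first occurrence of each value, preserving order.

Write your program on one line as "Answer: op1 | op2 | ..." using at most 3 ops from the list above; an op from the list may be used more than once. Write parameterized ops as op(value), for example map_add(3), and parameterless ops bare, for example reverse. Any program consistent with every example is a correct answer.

map_mul(3) | unique | sum

Check, running the answer program on each example:
  [40, 23, 21, -40, 32] -> [120, 69, 63, -120, 96] -> [120, 69, 63, -120, 96] -> 228
  [-5, 48, 13, -49, -48, 21] -> [-15, 144, 39, -147, -144, 63] -> [-15, 144, 39, -147, -144, 63] -> -60
  [43, 9, 27, -49, 20, 28, -49, -2] -> [129, 27, 81, -147, 60, 84, -147, -6] -> [129, 27, 81, -147, 60, 84, -6] -> 228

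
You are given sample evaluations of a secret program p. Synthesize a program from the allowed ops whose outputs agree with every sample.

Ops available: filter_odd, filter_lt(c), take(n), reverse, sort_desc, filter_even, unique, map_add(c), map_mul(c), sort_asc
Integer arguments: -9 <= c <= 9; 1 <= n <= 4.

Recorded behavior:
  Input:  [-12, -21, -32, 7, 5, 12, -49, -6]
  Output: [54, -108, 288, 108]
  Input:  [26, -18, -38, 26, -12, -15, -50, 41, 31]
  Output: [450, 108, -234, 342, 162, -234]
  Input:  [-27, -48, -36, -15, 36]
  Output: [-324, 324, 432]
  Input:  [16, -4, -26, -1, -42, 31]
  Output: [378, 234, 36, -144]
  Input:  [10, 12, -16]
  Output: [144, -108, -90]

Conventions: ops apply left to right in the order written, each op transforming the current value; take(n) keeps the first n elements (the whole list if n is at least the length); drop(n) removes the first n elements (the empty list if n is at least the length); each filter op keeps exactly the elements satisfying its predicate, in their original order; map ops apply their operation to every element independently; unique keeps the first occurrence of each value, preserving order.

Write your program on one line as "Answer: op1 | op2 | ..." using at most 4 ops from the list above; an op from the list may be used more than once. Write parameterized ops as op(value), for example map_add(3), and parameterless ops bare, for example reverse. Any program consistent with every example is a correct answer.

reverse | map_mul(-9) | filter_even

Check, running the answer program on each example:
  [-12, -21, -32, 7, 5, 12, -49, -6] -> [-6, -49, 12, 5, 7, -32, -21, -12] -> [54, 441, -108, -45, -63, 288, 189, 108] -> [54, -108, 288, 108]
  [26, -18, -38, 26, -12, -15, -50, 41, 31] -> [31, 41, -50, -15, -12, 26, -38, -18, 26] -> [-279, -369, 450, 135, 108, -234, 342, 162, -234] -> [450, 108, -234, 342, 162, -234]
  [-27, -48, -36, -15, 36] -> [36, -15, -36, -48, -27] -> [-324, 135, 324, 432, 243] -> [-324, 324, 432]
  [16, -4, -26, -1, -42, 31] -> [31, -42, -1, -26, -4, 16] -> [-279, 378, 9, 234, 36, -144] -> [378, 234, 36, -144]
  [10, 12, -16] -> [-16, 12, 10] -> [144, -108, -90] -> [144, -108, -90]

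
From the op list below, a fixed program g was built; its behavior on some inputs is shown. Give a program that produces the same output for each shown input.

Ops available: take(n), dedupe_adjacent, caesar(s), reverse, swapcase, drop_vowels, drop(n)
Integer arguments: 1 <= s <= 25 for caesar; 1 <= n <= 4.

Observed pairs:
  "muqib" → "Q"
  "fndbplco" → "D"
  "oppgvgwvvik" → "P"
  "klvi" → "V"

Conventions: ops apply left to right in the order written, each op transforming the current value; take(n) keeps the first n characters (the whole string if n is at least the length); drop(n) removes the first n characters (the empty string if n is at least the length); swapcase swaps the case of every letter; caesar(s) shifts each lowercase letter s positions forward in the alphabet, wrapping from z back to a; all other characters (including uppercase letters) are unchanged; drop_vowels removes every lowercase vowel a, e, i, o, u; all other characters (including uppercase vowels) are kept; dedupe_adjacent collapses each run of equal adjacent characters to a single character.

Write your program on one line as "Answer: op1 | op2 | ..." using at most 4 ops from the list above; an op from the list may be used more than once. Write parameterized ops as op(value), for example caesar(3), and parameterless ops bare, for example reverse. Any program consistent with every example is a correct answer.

take(3) | reverse | swapcase | take(1)

Check, running the answer program on each example:
  "muqib" -> "muq" -> "qum" -> "QUM" -> "Q"
  "fndbplco" -> "fnd" -> "dnf" -> "DNF" -> "D"
  "oppgvgwvvik" -> "opp" -> "ppo" -> "PPO" -> "P"
  "klvi" -> "klv" -> "vlk" -> "VLK" -> "V"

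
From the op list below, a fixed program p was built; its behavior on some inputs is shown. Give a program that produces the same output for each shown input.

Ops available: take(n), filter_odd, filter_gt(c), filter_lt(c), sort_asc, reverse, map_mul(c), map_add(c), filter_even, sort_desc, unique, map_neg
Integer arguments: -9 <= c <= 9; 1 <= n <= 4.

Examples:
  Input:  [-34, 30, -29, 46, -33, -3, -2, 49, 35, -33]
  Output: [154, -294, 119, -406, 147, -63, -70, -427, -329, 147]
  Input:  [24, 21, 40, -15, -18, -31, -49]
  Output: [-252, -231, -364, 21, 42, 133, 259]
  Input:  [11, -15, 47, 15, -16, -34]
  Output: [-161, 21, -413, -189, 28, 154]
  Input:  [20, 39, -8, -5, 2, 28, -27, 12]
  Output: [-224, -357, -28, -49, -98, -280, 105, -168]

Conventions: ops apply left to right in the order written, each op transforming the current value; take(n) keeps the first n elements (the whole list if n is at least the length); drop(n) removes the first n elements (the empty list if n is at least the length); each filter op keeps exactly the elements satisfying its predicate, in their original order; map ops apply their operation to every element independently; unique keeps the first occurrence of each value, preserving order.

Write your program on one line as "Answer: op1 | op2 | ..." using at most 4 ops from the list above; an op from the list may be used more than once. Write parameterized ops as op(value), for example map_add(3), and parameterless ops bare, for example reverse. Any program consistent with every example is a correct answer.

map_add(9) | map_add(3) | map_mul(-1) | map_mul(7)

Check, running the answer program on each example:
  [-34, 30, -29, 46, -33, -3, -2, 49, 35, -33] -> [-25, 39, -20, 55, -24, 6, 7, 58, 44, -24] -> [-22, 42, -17, 58, -21, 9, 10, 61, 47, -21] -> [22, -42, 17, -58, 21, -9, -10, -61, -47, 21] -> [154, -294, 119, -406, 147, -63, -70, -427, -329, 147]
  [24, 21, 40, -15, -18, -31, -49] -> [33, 30, 49, -6, -9, -22, -40] -> [36, 33, 52, -3, -6, -19, -37] -> [-36, -33, -52, 3, 6, 19, 37] -> [-252, -231, -364, 21, 42, 133, 259]
  [11, -15, 47, 15, -16, -34] -> [20, -6, 56, 24, -7, -25] -> [23, -3, 59, 27, -4, -22] -> [-23, 3, -59, -27, 4, 22] -> [-161, 21, -413, -189, 28, 154]
  [20, 39, -8, -5, 2, 28, -27, 12] -> [29, 48, 1, 4, 11, 37, -18, 21] -> [32, 51, 4, 7, 14, 40, -15, 24] -> [-32, -51, -4, -7, -14, -40, 15, -24] -> [-224, -357, -28, -49, -98, -280, 105, -168]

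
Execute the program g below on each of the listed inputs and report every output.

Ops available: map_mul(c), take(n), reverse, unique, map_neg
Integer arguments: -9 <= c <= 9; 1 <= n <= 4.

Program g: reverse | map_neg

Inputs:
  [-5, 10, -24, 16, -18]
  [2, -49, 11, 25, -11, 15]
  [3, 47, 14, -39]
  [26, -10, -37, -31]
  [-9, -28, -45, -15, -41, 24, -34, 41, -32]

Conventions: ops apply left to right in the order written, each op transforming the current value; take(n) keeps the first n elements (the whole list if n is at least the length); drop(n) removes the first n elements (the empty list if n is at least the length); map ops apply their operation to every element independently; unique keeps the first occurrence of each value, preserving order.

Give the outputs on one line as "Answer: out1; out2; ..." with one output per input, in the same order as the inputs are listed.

[18, -16, 24, -10, 5]; [-15, 11, -25, -11, 49, -2]; [39, -14, -47, -3]; [31, 37, 10, -26]; [32, -41, 34, -24, 41, 15, 45, 28, 9]

Execution, op by op:
  [-5, 10, -24, 16, -18] -> [-18, 16, -24, 10, -5] -> [18, -16, 24, -10, 5]
  [2, -49, 11, 25, -11, 15] -> [15, -11, 25, 11, -49, 2] -> [-15, 11, -25, -11, 49, -2]
  [3, 47, 14, -39] -> [-39, 14, 47, 3] -> [39, -14, -47, -3]
  [26, -10, -37, -31] -> [-31, -37, -10, 26] -> [31, 37, 10, -26]
  [-9, -28, -45, -15, -41, 24, -34, 41, -32] -> [-32, 41, -34, 24, -41, -15, -45, -28, -9] -> [32, -41, 34, -24, 41, 15, 45, 28, 9]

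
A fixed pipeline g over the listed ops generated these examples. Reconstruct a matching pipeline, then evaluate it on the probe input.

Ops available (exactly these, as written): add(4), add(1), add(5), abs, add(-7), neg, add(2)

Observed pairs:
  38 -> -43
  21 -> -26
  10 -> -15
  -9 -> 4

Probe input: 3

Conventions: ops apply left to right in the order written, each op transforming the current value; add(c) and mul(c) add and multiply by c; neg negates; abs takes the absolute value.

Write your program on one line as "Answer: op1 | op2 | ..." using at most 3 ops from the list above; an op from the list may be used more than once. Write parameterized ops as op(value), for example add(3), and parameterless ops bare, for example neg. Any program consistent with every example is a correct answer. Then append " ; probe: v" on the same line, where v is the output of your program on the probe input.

neg | add(2) | add(-7) ; probe: -8

Check, running the answer program on each example:
  38 -> -38 -> -36 -> -43
  21 -> -21 -> -19 -> -26
  10 -> -10 -> -8 -> -15
  -9 -> 9 -> 11 -> 4
  probe: 3 -> -3 -> -1 -> -8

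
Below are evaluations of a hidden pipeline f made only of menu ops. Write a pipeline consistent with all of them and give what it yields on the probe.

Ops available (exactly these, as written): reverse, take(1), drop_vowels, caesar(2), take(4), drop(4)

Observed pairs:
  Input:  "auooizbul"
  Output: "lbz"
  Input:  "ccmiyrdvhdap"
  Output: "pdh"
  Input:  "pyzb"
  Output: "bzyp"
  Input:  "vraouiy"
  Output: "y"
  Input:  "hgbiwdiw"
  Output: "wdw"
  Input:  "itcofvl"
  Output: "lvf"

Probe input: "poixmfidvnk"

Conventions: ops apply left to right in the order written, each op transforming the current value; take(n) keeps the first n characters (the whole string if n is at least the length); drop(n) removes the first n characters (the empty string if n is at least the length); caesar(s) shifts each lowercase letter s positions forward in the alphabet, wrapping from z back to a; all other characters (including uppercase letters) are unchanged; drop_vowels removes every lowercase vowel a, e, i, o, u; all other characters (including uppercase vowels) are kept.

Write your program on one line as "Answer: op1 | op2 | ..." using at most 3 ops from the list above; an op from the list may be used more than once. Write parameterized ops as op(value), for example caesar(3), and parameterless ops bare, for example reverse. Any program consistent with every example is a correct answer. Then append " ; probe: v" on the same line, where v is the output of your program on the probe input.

reverse | take(4) | drop_vowels ; probe: "knvd"

Check, running the answer program on each example:
  "auooizbul" -> "lubziooua" -> "lubz" -> "lbz"
  "ccmiyrdvhdap" -> "padhvdryimcc" -> "padh" -> "pdh"
  "pyzb" -> "bzyp" -> "bzyp" -> "bzyp"
  "vraouiy" -> "yiuoarv" -> "yiuo" -> "y"
  "hgbiwdiw" -> "widwibgh" -> "widw" -> "wdw"
  "itcofvl" -> "lvfocti" -> "lvfo" -> "lvf"
  probe: "poixmfidvnk" -> "knvdifmxiop" -> "knvd" -> "knvd"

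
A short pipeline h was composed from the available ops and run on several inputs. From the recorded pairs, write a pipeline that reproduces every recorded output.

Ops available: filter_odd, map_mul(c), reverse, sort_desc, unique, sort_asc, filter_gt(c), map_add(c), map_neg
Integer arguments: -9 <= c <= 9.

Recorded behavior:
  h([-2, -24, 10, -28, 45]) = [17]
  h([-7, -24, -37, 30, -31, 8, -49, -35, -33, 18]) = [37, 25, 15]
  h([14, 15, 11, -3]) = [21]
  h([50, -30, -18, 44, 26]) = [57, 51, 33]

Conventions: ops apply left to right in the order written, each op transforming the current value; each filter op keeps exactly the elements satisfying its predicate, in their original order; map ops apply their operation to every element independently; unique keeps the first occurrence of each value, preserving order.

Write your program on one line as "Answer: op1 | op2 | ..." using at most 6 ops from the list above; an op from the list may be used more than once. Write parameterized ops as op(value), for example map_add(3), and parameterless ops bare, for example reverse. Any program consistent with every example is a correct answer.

filter_gt(-9) | filter_gt(5) | map_add(7) | sort_asc | sort_desc | filter_odd

Check, running the answer program on each example:
  [-2, -24, 10, -28, 45] -> [-2, 10, 45] -> [10, 45] -> [17, 52] -> [17, 52] -> [52, 17] -> [17]
  [-7, -24, -37, 30, -31, 8, -49, -35, -33, 18] -> [-7, 30, 8, 18] -> [30, 8, 18] -> [37, 15, 25] -> [15, 25, 37] -> [37, 25, 15] -> [37, 25, 15]
  [14, 15, 11, -3] -> [14, 15, 11, -3] -> [14, 15, 11] -> [21, 22, 18] -> [18, 21, 22] -> [22, 21, 18] -> [21]
  [50, -30, -18, 44, 26] -> [50, 44, 26] -> [50, 44, 26] -> [57, 51, 33] -> [33, 51, 57] -> [57, 51, 33] -> [57, 51, 33]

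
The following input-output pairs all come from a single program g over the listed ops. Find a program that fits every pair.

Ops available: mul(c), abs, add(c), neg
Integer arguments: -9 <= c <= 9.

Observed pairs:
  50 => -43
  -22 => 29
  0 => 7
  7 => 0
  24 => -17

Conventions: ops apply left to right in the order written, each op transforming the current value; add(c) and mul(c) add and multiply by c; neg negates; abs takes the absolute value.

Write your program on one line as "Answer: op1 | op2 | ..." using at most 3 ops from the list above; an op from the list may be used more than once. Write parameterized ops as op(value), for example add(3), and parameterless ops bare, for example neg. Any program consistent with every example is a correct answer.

neg | add(7)

Check, running the answer program on each example:
  50 -> -50 -> -43
  -22 -> 22 -> 29
  0 -> 0 -> 7
  7 -> -7 -> 0
  24 -> -24 -> -17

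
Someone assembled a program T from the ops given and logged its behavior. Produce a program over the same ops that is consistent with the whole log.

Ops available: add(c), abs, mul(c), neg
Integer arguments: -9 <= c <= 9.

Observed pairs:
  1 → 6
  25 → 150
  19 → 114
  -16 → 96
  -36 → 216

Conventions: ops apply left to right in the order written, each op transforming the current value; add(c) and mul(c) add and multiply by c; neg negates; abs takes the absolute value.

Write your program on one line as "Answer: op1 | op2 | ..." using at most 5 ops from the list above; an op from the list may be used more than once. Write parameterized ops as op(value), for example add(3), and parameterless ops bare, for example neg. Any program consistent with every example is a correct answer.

neg | abs | mul(2) | mul(3)

Check, running the answer program on each example:
  1 -> -1 -> 1 -> 2 -> 6
  25 -> -25 -> 25 -> 50 -> 150
  19 -> -19 -> 19 -> 38 -> 114
  -16 -> 16 -> 16 -> 32 -> 96
  -36 -> 36 -> 36 -> 72 -> 216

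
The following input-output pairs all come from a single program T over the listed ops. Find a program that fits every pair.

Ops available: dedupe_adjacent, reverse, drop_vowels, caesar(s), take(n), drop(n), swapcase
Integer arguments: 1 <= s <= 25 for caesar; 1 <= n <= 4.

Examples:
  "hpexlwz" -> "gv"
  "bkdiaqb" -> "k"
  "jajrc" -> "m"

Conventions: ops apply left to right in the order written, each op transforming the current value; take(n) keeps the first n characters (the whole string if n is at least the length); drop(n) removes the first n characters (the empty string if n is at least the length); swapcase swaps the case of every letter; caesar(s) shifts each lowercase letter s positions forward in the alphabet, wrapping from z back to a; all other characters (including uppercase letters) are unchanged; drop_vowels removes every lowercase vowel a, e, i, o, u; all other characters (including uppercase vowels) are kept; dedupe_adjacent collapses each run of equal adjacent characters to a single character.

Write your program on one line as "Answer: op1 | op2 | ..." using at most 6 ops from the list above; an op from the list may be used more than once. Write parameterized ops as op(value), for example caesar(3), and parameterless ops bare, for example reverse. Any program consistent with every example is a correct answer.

caesar(10) | drop(4) | take(2) | drop_vowels | reverse

Check, running the answer program on each example:
  "hpexlwz" -> "rzohvgj" -> "vgj" -> "vg" -> "vg" -> "gv"
  "bkdiaqb" -> "lunskal" -> "kal" -> "ka" -> "k" -> "k"
  "jajrc" -> "tktbm" -> "m" -> "m" -> "m" -> "m"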